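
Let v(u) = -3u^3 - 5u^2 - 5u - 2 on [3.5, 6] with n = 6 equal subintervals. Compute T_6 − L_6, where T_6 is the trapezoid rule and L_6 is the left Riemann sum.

-135.546875

T_6 ≈ -1215.82392940.
L_6 ≈ -1080.27705440.
T_6 − L_6 = -135.546875.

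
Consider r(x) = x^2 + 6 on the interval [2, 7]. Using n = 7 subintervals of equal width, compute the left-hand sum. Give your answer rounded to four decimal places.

Δx = (7 − 2)/7 = 5/7.
Left endpoints: 2, 19/7, 24/7, 29/7, 34/7, 39/7, 44/7.
r(2) = 10, r(19/7) = 655/49, r(24/7) = 870/49, r(29/7) = 1135/49, r(34/7) = 1450/49, r(39/7) = 1815/49, r(44/7) = 2230/49.
Sum = Δx · [r(2) + r(19/7) + r(24/7) + ...].
Sum ≈ 126.0204.

126.0204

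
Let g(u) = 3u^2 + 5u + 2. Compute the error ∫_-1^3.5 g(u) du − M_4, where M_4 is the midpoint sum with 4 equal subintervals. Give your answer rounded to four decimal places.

Exact integral: ∫_-1^3.5 g(u) du = 81.
M_4 ≈ 79.576172.
Error ≈ 81 − 79.576172 ≈ 1.4238.

1.4238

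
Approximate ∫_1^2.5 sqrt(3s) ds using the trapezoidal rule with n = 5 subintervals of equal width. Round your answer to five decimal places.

3.40727

Δs = (2.5 − 1)/5 = 0.3.
f(1) ≈ 1.73205, f(1.3) ≈ 1.97484, f(1.6) ≈ 2.19089, f(1.9) ≈ 2.38747, f(2.2) ≈ 2.56905, f(2.5) ≈ 2.73861.
T_5 = (Δs/2)·[f(s_0) + 2f(s_1) + ... + 2f(s_{4}) + f(s_5)].
Sum ≈ 3.40727.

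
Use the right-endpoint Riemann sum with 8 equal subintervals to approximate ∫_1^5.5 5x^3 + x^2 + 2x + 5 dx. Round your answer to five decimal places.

Δx = (5.5 − 1)/8 = 0.5625.
Right endpoints: 1.5625, 2.125, 2.6875, 3.25, 3.8125, 4.375, 4.9375, 5.5.
f(1.5625) = 121405/4096, f(2.125) = 31613/512, f(2.6875) = 469615/4096, f(3.25) = 193.703125, f(3.8125) = 1246153/4096, f(4.375) = 231215/512, f(4.9375) = 2625979/4096, f(5.5) = 878.125.
Sum = Δx · [f(1.5625) + f(2.125) + f(2.6875) + ...].
Sum ≈ 1504.57544.

1504.57544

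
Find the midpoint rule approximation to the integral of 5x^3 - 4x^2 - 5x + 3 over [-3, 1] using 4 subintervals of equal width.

Δx = (1 − (-3))/4 = 1.
Midpoints: -2.5, -1.5, -0.5, 0.5.
f(-2.5) = -87.625, f(-1.5) = -15.375, f(-0.5) = 3.875, f(0.5) = 0.125.
Sum = Δx · [f(-2.5) + f(-1.5) + f(-0.5) + f(0.5)].
Sum = -99.

-99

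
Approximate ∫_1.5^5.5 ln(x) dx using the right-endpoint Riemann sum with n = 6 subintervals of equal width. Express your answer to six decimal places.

5.183205

Δx = (5.5 − 1.5)/6 = 2/3.
Right endpoints: 13/6, 17/6, 3.5, 25/6, 29/6, 5.5.
f(13/6) ≈ 0.773190, f(17/6) ≈ 1.041454, f(3.5) ≈ 1.252763, f(25/6) ≈ 1.427116, f(29/6) ≈ 1.575536, f(5.5) ≈ 1.704748.
Sum = Δx · [f(13/6) + f(17/6) + f(3.5) + ...].
Sum ≈ 5.183205.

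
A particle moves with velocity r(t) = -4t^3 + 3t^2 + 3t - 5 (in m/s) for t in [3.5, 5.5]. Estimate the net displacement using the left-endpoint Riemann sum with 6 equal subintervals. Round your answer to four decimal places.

-554.0556

Δt = (5.5 − 3.5)/6 = 1/3.
Left endpoints: 3.5, 23/6, 25/6, 4.5, 29/6, 31/6.
r(3.5) = -129.25, r(23/6) = -18871/108, r(25/6) = -24815/108, r(4.5) = -295.25, r(29/6) = -40183/108, r(31/6) = -49799/108.
Sum = Δt · [r(3.5) + r(23/6) + r(25/6) + ...].
Sum ≈ -554.0556.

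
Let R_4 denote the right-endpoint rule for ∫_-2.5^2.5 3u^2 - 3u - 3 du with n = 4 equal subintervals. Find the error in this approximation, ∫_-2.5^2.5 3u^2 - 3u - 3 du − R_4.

Exact integral: ∫_-2.5^2.5 f(u) du = 16.25.
R_4 = 10.78125.
Error = 16.25 − 10.78125 = 5.46875.

5.46875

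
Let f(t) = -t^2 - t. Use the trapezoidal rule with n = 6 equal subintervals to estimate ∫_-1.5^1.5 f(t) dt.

-2.375

Δt = (1.5 − (-1.5))/6 = 0.5.
f(-1.5) = -0.75, f(-1) = 0, f(-0.5) = 0.25, f(0) = 0, f(0.5) = -0.75, f(1) = -2, f(1.5) = -3.75.
T_6 = (Δt/2)·[f(t_0) + 2f(t_1) + ... + 2f(t_{5}) + f(t_6)].
Sum = -2.375.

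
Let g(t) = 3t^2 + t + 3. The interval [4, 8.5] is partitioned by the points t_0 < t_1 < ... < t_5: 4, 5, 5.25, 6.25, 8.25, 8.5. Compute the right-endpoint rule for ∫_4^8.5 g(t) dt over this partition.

Subinterval widths: 1, 0.25, 1, 2, 0.25.
Right endpoints: 5, 5.25, 6.25, 8.25, 8.5.
g(5) = 83, g(5.25) = 90.9375, g(6.25) = 126.4375, g(8.25) = 215.4375, g(8.5) = 228.25.
Sum = Σ Δt_i · g(t_i).
Sum = 720.109375.

720.109375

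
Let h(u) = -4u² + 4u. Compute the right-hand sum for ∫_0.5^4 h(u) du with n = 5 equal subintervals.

-71.96

Δu = (4 − 0.5)/5 = 0.7.
Right endpoints: 1.2, 1.9, 2.6, 3.3, 4.
h(1.2) = -0.96, h(1.9) = -6.84, h(2.6) = -16.64, h(3.3) = -30.36, h(4) = -48.
Sum = Δu · [h(1.2) + h(1.9) + h(2.6) + h(3.3) + h(4)].
Sum = -71.96.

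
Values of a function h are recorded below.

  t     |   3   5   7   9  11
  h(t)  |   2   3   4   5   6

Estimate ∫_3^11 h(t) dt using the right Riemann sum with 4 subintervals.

Δt = 2.
Sum = 2·[3 + 4 + 5 + 6] = 36.

36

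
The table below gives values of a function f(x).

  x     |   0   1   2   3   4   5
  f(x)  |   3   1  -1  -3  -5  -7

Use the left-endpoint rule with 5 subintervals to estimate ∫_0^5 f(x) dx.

-5

Δx = 1.
Sum = 1·[3 + 1 + (-1) + (-3) + (-5)] = -5.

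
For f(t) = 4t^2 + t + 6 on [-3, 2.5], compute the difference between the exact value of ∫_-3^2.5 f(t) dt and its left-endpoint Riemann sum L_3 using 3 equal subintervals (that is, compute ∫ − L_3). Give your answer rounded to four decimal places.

-17.3657

Exact integral: ∫_-3^2.5 f(t) dt ≈ 88.458333.
L_3 ≈ 105.824074.
Error ≈ 88.458333 − 105.824074 ≈ -17.3657.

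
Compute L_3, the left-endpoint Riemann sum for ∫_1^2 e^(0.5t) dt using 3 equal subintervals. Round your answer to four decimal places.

Δt = (2 − 1)/3 = 1/3.
Left endpoints: 1, 4/3, 5/3.
f(1) ≈ 1.6487, f(4/3) ≈ 1.9477, f(5/3) ≈ 2.3010.
Sum = Δt · [f(1) + f(4/3) + f(5/3)].
Sum ≈ 1.9658.

1.9658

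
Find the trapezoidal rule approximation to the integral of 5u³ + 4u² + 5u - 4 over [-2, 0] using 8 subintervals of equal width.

Δu = (0 − (-2))/8 = 0.25.
f(-2) = -38, f(-1.75) = -27.296875, f(-1.5) = -19.375, f(-1.25) = -13.765625, f(-1) = -10, f(-0.75) = -7.609375, f(-0.5) = -6.125, f(-0.25) = -5.078125, f(0) = -4.
T_8 = (Δu/2)·[f(u_0) + 2f(u_1) + ... + 2f(u_{7}) + f(u_8)].
Sum = -27.5625.

-27.5625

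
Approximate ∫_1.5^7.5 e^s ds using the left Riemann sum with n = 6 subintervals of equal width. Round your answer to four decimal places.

Δs = (7.5 − 1.5)/6 = 1.
Left endpoints: 1.5, 2.5, 3.5, 4.5, 5.5, 6.5.
f(1.5) ≈ 4.4817, f(2.5) ≈ 12.1825, f(3.5) ≈ 33.1155, f(4.5) ≈ 90.0171, f(5.5) ≈ 244.6919, f(6.5) ≈ 665.1416.
Sum = Δs · [f(1.5) + f(2.5) + f(3.5) + ...].
Sum ≈ 1049.6303.

1049.6303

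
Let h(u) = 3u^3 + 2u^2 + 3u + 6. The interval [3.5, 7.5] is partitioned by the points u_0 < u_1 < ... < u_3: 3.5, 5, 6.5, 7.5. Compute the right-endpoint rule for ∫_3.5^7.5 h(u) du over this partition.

Subinterval widths: 1.5, 1.5, 1.
Right endpoints: 5, 6.5, 7.5.
h(5) = 446, h(6.5) = 933.875, h(7.5) = 1406.625.
Sum = Σ Δu_i · h(u_i).
Sum = 3476.4375.

3476.4375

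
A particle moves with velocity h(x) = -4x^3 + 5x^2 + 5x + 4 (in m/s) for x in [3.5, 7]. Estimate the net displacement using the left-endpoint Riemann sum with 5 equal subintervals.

-1311.695

Δx = (7 − 3.5)/5 = 0.7.
Left endpoints: 3.5, 4.2, 4.9, 5.6, 6.3.
h(3.5) = -88.75, h(4.2) = -183.152, h(4.9) = -322.046, h(5.6) = -513.664, h(6.3) = -766.238.
Sum = Δx · [h(3.5) + h(4.2) + h(4.9) + h(5.6) + h(6.3)].
Sum = -1311.695.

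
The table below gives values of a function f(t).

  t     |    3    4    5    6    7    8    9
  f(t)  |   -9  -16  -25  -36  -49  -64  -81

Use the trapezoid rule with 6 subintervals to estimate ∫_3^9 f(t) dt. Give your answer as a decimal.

-235

Δt = 1.
T_6 = (1/2)·[(-9) + 2·(-16) + 2·(-25) + 2·(-36) + 2·(-49) + 2·(-64) + (-81)] = -235.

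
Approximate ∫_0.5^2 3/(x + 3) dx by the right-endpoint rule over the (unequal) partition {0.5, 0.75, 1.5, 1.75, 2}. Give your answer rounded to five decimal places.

1.00789

Subinterval widths: 0.25, 0.75, 0.25, 0.25.
Right endpoints: 0.75, 1.5, 1.75, 2.
f(0.75) = 0.8, f(1.5) = 2/3, f(1.75) = 12/19, f(2) = 0.6.
Sum = Σ Δx_i · f(x_i).
Sum ≈ 1.00789.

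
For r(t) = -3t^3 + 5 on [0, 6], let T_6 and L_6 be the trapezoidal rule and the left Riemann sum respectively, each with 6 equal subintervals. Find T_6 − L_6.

T_6 = -969.
L_6 = -645.
T_6 − L_6 = -324.

-324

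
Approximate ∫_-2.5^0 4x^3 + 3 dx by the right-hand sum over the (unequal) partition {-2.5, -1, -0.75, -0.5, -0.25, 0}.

0.9375

Subinterval widths: 1.5, 0.25, 0.25, 0.25, 0.25.
Right endpoints: -1, -0.75, -0.5, -0.25, 0.
f(-1) = -1, f(-0.75) = 1.3125, f(-0.5) = 2.5, f(-0.25) = 2.9375, f(0) = 3.
Sum = Σ Δx_i · f(x_i).
Sum = 0.9375.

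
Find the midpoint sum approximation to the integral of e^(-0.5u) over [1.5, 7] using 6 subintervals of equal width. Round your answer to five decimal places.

0.87664

Δu = (7 − 1.5)/6 = 11/12.
Midpoints: 47/24, 2.875, 91/24, 113/24, 5.625, 157/24.
f(47/24) ≈ 0.37562, f(2.875) ≈ 0.23752, f(91/24) ≈ 0.15019, f(113/24) ≈ 0.09497, f(5.625) ≈ 0.06005, f(157/24) ≈ 0.03797.
Sum = Δu · [f(47/24) + f(2.875) + f(91/24) + ...].
Sum ≈ 0.87664.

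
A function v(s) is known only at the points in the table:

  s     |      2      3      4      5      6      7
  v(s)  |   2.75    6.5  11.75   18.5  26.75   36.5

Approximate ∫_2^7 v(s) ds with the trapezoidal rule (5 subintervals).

Δs = 1.
T_5 = (1/2)·[2.75 + 2·6.5 + 2·11.75 + 2·18.5 + 2·26.75 + 36.5] = 83.125.

83.125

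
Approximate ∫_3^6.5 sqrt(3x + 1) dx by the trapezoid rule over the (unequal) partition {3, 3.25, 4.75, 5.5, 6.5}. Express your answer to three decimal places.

13.582

Subinterval widths: 0.25, 1.5, 0.75, 1.
f(3) ≈ 3.162, f(3.25) ≈ 3.279, f(4.75) ≈ 3.905, f(5.5) ≈ 4.183, f(6.5) ≈ 4.528.
On each subinterval the trapezoid contributes (Δx_i/2)·[f(x_{i-1}) + f(x_i)].
Sum ≈ 13.582.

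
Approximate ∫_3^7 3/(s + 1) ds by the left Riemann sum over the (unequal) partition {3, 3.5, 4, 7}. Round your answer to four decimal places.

Subinterval widths: 0.5, 0.5, 3.
Left endpoints: 3, 3.5, 4.
f(3) = 0.75, f(3.5) = 2/3, f(4) = 0.6.
Sum = Σ Δs_i · f(s_i).
Sum ≈ 2.5083.

2.5083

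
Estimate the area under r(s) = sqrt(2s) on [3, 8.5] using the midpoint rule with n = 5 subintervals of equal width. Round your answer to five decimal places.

Δs = (8.5 − 3)/5 = 1.1.
Midpoints: 3.55, 4.65, 5.75, 6.85, 7.95.
r(3.55) ≈ 2.66458, r(4.65) ≈ 3.04959, r(5.75) ≈ 3.39116, r(6.85) ≈ 3.70135, r(7.95) ≈ 3.98748.
Sum = Δs · [r(3.55) + r(4.65) + r(5.75) + r(6.85) + r(7.95)].
Sum ≈ 18.47359.

18.47359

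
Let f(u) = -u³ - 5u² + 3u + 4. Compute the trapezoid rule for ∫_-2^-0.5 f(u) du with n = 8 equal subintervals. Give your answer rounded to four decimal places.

-8.7766

Δu = (-0.5 − (-2))/8 = 0.1875.
f(-2) = -14, f(-1.8125) = -48779/4096, f(-1.625) = -5011/512, f(-1.4375) = -31433/4096, f(-1.25) = -5.609375, f(-1.0625) = -14879/4096, f(-0.875) = -913/512, f(-0.6875) = -413/4096, f(-0.5) = 1.375.
T_8 = (Δu/2)·[f(u_0) + 2f(u_1) + ... + 2f(u_{7}) + f(u_8)].
Sum ≈ -8.7766.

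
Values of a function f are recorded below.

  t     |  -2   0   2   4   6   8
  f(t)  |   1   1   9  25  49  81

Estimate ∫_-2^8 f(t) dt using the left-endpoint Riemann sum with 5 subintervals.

Δt = 2.
Sum = 2·[1 + 1 + 9 + 25 + 49] = 170.

170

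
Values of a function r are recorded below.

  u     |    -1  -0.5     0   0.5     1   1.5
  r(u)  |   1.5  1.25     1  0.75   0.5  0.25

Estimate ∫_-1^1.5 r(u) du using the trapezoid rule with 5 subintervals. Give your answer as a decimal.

Δu = 0.5.
T_5 = (0.5/2)·[1.5 + 2·1.25 + 2·1 + 2·0.75 + 2·0.5 + 0.25] = 2.1875.

2.1875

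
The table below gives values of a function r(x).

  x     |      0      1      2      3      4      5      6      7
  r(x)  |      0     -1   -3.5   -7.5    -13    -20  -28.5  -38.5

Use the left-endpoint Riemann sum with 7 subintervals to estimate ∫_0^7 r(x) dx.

-73.5

Δx = 1.
Sum = 1·[0 + (-1) + (-3.5) + (-7.5) + (-13) + (-20) + (-28.5)] = -73.5.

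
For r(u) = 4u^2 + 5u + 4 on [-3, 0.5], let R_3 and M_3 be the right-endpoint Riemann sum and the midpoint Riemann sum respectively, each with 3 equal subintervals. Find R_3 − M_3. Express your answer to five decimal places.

R_3 ≈ 21.2592593.
M_3 ≈ 26.7037037.
R_3 − M_3 ≈ -5.44444.

-5.44444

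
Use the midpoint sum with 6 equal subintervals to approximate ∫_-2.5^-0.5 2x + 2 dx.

Δx = (-0.5 − (-2.5))/6 = 1/3.
Midpoints: -7/3, -2, -5/3, -4/3, -1, -2/3.
f(-7/3) = -8/3, f(-2) = -2, f(-5/3) = -4/3, f(-4/3) = -2/3, f(-1) = 0, f(-2/3) = 2/3.
Sum = Δx · [f(-7/3) + f(-2) + f(-5/3) + ...].
Sum = -2.

-2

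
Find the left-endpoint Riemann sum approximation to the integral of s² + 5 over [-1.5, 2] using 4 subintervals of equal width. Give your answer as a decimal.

Δs = (2 − (-1.5))/4 = 0.875.
Left endpoints: -1.5, -0.625, 0.25, 1.125.
f(-1.5) = 7.25, f(-0.625) = 5.390625, f(0.25) = 5.0625, f(1.125) = 6.265625.
Sum = Δs · [f(-1.5) + f(-0.625) + f(0.25) + f(1.125)].
Sum = 20.97265625.

20.97265625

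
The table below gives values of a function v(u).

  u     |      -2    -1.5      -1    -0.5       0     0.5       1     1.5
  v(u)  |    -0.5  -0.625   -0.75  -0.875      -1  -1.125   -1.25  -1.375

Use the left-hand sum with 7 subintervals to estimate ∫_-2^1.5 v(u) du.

-3.0625

Δu = 0.5.
Sum = 0.5·[(-0.5) + (-0.625) + (-0.75) + (-0.875) + (-1) + (-1.125) + (-1.25)] = -3.0625.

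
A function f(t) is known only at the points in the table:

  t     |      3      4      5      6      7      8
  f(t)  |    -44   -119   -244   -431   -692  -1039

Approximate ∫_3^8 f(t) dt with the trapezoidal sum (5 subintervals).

Δt = 1.
T_5 = (1/2)·[(-44) + 2·(-119) + 2·(-244) + 2·(-431) + 2·(-692) + (-1039)] = -2027.5.

-2027.5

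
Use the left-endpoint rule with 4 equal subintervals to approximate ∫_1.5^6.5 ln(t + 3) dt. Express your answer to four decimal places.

9.1368

Δt = (6.5 − 1.5)/4 = 1.25.
Left endpoints: 1.5, 2.75, 4, 5.25.
f(1.5) ≈ 1.5041, f(2.75) ≈ 1.7492, f(4) ≈ 1.9459, f(5.25) ≈ 2.1102.
Sum = Δt · [f(1.5) + f(2.75) + f(4) + f(5.25)].
Sum ≈ 9.1368.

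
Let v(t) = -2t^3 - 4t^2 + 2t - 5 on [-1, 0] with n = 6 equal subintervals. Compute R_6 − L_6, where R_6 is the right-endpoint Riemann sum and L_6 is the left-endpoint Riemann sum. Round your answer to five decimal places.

R_6 ≈ -6.5046296.
L_6 ≈ -7.1712963.
R_6 − L_6 ≈ 0.66667.

0.66667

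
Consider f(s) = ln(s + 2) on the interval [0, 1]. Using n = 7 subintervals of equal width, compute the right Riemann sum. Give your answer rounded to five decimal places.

0.93822

Δs = (1 − 0)/7 = 1/7.
Right endpoints: 1/7, 2/7, 3/7, 4/7, 5/7, 6/7, 1.
f(1/7) ≈ 0.76214, f(2/7) ≈ 0.82668, f(3/7) ≈ 0.88730, f(4/7) ≈ 0.94446, f(5/7) ≈ 0.99853, f(6/7) ≈ 1.04982, f(1) ≈ 1.09861.
Sum = Δs · [f(1/7) + f(2/7) + f(3/7) + ...].
Sum ≈ 0.93822.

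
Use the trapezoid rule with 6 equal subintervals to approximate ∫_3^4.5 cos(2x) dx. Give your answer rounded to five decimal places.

0.33853

Δx = (4.5 − 3)/6 = 0.25.
f(3) ≈ 0.96017, f(3.25) ≈ 0.97659, f(3.5) ≈ 0.75390, f(3.75) ≈ 0.34664, f(4) ≈ -0.14550, f(4.25) ≈ -0.60201, f(4.5) ≈ -0.91113.
T_6 = (Δx/2)·[f(x_0) + 2f(x_1) + ... + 2f(x_{5}) + f(x_6)].
Sum ≈ 0.33853.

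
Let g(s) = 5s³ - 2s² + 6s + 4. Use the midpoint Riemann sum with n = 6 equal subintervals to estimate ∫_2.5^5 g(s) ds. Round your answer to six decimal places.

723.793041

Δs = (5 − 2.5)/6 = 5/12.
Midpoints: 65/24, 3.125, 85/24, 95/24, 4.375, 115/24.
g(65/24) = 1450261/13824, g(3.125) = 79773/512, g(85/24) = 3072881/13824, g(95/24) = 4237291/13824, g(4.375) = 210263/512, g(115/24) = 7422311/13824.
Sum = Δs · [g(65/24) + g(3.125) + g(85/24) + ...].
Sum ≈ 723.793041.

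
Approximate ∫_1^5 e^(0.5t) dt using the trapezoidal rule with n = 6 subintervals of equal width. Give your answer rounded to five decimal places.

Δt = (5 − 1)/6 = 2/3.
f(1) ≈ 1.64872, f(5/3) ≈ 2.30098, f(7/3) ≈ 3.21127, f(3) ≈ 4.48169, f(11/3) ≈ 6.25470, f(13/3) ≈ 8.72914, f(5) ≈ 12.18249.
T_6 = (Δt/2)·[f(t_0) + 2f(t_1) + ... + 2f(t_{5}) + f(t_6)].
Sum ≈ 21.26225.

21.26225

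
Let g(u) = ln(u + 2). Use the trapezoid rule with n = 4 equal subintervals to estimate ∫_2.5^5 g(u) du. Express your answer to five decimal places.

4.35044

Δu = (5 − 2.5)/4 = 0.625.
g(2.5) ≈ 1.50408, g(3.125) ≈ 1.63413, g(3.75) ≈ 1.74920, g(4.375) ≈ 1.85238, g(5) ≈ 1.94591.
T_4 = (Δu/2)·[g(u_0) + 2g(u_1) + 2g(u_2) + 2g(u_3) + g(u_4)].
Sum ≈ 4.35044.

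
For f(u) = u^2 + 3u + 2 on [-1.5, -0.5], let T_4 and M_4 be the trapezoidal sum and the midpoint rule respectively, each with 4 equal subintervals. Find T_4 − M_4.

0.015625

T_4 = 0.09375.
M_4 = 0.078125.
T_4 − M_4 = 0.015625.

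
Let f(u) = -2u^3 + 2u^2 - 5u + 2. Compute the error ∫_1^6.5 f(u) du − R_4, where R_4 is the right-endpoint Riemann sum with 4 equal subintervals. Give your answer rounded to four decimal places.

373.9499

Exact integral: ∫_1^6.5 f(u) du ≈ -801.739583.
R_4 ≈ -1175.689453.
Error ≈ -801.739583 − (-1175.689453) ≈ 373.9499.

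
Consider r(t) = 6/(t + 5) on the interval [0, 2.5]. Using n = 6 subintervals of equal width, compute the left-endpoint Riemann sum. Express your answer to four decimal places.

Δt = (2.5 − 0)/6 = 5/12.
Left endpoints: 0, 5/12, 5/6, 1.25, 5/3, 25/12.
r(0) = 1.2, r(5/12) = 72/65, r(5/6) = 36/35, r(1.25) = 0.96, r(5/3) = 0.9, r(25/12) = 72/85.
Sum = Δt · [r(0) + r(5/12) + r(5/6) + ...].
Sum ≈ 2.5181.

2.5181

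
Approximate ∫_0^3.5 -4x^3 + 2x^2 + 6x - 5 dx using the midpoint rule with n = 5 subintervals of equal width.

-99.51375

Δx = (3.5 − 0)/5 = 0.7.
Midpoints: 0.35, 1.05, 1.75, 2.45, 3.15.
f(0.35) = -2.8265, f(1.05) = -1.1255, f(1.75) = -9.8125, f(2.45) = -37.1195, f(3.15) = -91.2785.
Sum = Δx · [f(0.35) + f(1.05) + f(1.75) + f(2.45) + f(3.15)].
Sum = -99.51375.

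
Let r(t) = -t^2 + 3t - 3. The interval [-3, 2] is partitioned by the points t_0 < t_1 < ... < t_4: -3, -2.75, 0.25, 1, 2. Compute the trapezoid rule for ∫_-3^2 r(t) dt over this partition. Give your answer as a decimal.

-38.90625

Subinterval widths: 0.25, 3, 0.75, 1.
r(-3) = -21, r(-2.75) = -18.8125, r(0.25) = -2.3125, r(1) = -1, r(2) = -1.
On each subinterval the trapezoid contributes (Δt_i/2)·[r(t_{i-1}) + r(t_i)].
Sum = -38.90625.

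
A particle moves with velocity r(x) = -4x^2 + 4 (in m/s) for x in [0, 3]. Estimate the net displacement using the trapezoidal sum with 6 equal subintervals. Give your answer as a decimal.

Δx = (3 − 0)/6 = 0.5.
r(0) = 4, r(0.5) = 3, r(1) = 0, r(1.5) = -5, r(2) = -12, r(2.5) = -21, r(3) = -32.
T_6 = (Δx/2)·[r(x_0) + 2r(x_1) + ... + 2r(x_{5}) + r(x_6)].
Sum = -24.5.

-24.5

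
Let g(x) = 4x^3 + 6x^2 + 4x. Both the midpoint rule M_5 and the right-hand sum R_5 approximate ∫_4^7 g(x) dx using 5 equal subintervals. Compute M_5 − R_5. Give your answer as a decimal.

-417.24

M_5 = 2762.52.
R_5 = 3179.76.
M_5 − R_5 = -417.24.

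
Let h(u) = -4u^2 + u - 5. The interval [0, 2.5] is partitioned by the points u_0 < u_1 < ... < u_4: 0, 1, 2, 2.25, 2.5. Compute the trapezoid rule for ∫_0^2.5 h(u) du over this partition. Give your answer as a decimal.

-31.5625

Subinterval widths: 1, 1, 0.25, 0.25.
h(0) = -5, h(1) = -8, h(2) = -19, h(2.25) = -23, h(2.5) = -27.5.
On each subinterval the trapezoid contributes (Δu_i/2)·[h(u_{i-1}) + h(u_i)].
Sum = -31.5625.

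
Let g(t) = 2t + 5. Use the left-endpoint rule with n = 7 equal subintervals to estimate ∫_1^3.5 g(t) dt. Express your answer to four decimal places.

22.8571

Δt = (3.5 − 1)/7 = 5/14.
Left endpoints: 1, 19/14, 12/7, 29/14, 17/7, 39/14, 22/7.
g(1) = 7, g(19/14) = 54/7, g(12/7) = 59/7, g(29/14) = 64/7, g(17/7) = 69/7, g(39/14) = 74/7, g(22/7) = 79/7.
Sum = Δt · [g(1) + g(19/14) + g(12/7) + ...].
Sum ≈ 22.8571.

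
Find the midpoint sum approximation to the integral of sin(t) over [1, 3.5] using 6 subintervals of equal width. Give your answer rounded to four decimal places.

Δt = (3.5 − 1)/6 = 5/12.
Midpoints: 29/24, 1.625, 49/24, 59/24, 2.875, 79/24.
f(29/24) ≈ 0.9350, f(1.625) ≈ 0.9985, f(49/24) ≈ 0.8912, f(59/24) ≈ 0.6313, f(2.875) ≈ 0.2634, f(79/24) ≈ -0.1495.
Sum = Δt · [f(29/24) + f(1.625) + f(49/24) + ...].
Sum ≈ 1.4875.

1.4875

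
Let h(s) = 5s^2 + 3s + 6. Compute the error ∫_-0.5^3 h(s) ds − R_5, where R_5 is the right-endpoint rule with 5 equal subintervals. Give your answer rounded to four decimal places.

Exact integral: ∫_-0.5^3 h(s) ds ≈ 79.333333.
R_5 = 99.75.
Error ≈ 79.333333 − 99.75 ≈ -20.4167.

-20.4167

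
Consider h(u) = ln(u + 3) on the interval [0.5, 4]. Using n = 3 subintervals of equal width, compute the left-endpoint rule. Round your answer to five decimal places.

5.31626

Δu = (4 − 0.5)/3 = 7/6.
Left endpoints: 0.5, 5/3, 17/6.
h(0.5) ≈ 1.25276, h(5/3) ≈ 1.54045, h(17/6) ≈ 1.76359.
Sum = Δu · [h(0.5) + h(5/3) + h(17/6)].
Sum ≈ 5.31626.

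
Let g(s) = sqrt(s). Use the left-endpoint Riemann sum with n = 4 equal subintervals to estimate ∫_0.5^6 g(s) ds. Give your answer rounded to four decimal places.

Δs = (6 − 0.5)/4 = 1.375.
Left endpoints: 0.5, 1.875, 3.25, 4.625.
g(0.5) ≈ 0.7071, g(1.875) ≈ 1.3693, g(3.25) ≈ 1.8028, g(4.625) ≈ 2.1506.
Sum = Δs · [g(0.5) + g(1.875) + g(3.25) + g(4.625)].
Sum ≈ 8.2909.

8.2909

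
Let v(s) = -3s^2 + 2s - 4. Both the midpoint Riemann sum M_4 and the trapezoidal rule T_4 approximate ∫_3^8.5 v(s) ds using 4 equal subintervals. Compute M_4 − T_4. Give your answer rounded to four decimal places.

7.7988

M_4 ≈ -543.275391.
T_4 = -551.07421875.
M_4 − T_4 ≈ 7.7988.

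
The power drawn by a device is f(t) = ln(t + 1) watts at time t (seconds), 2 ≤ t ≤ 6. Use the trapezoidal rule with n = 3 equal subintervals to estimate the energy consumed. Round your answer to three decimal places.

Δt = (6 − 2)/3 = 4/3.
f(2) ≈ 1.099, f(10/3) ≈ 1.466, f(14/3) ≈ 1.735, f(6) ≈ 1.946.
T_3 = (Δt/2)·[f(t_0) + 2f(t_1) + 2f(t_2) + f(t_3)].
Sum ≈ 6.298.

6.298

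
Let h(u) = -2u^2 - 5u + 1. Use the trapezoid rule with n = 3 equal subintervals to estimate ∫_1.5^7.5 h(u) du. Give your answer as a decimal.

-416

Δu = (7.5 − 1.5)/3 = 2.
h(1.5) = -11, h(3.5) = -41, h(5.5) = -87, h(7.5) = -149.
T_3 = (Δu/2)·[h(u_0) + 2h(u_1) + 2h(u_2) + h(u_3)].
Sum = -416.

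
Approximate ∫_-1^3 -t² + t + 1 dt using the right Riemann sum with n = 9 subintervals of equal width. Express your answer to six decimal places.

Δt = (3 − (-1))/9 = 4/9.
Right endpoints: -5/9, -1/9, 1/3, 7/9, 11/9, 5/3, 19/9, 23/9, 3.
f(-5/9) = 11/81, f(-1/9) = 71/81, f(1/3) = 11/9, f(7/9) = 95/81, f(11/9) = 59/81, f(5/3) = -1/9, f(19/9) = -109/81, f(23/9) = -241/81, f(3) = -5.
Sum = Δt · [f(-5/9) + f(-1/9) + f(1/3) + ...].
Sum ≈ -2.353909.

-2.353909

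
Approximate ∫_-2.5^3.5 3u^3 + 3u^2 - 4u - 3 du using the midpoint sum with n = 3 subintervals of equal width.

96.75

Δu = (3.5 − (-2.5))/3 = 2.
Midpoints: -1.5, 0.5, 2.5.
f(-1.5) = -0.375, f(0.5) = -3.875, f(2.5) = 52.625.
Sum = Δu · [f(-1.5) + f(0.5) + f(2.5)].
Sum = 96.75.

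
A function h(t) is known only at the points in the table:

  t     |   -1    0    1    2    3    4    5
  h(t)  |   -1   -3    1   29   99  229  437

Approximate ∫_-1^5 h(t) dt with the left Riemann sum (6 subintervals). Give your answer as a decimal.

Δt = 1.
Sum = 1·[(-1) + (-3) + 1 + 29 + 99 + 229] = 354.

354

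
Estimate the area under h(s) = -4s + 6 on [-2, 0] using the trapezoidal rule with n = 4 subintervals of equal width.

20

Δs = (0 − (-2))/4 = 0.5.
h(-2) = 14, h(-1.5) = 12, h(-1) = 10, h(-0.5) = 8, h(0) = 6.
T_4 = (Δs/2)·[h(s_0) + 2h(s_1) + 2h(s_2) + 2h(s_3) + h(s_4)].
Sum = 20.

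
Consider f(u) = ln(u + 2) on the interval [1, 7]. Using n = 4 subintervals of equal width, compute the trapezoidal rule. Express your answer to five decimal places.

10.43799

Δu = (7 − 1)/4 = 1.5.
f(1) ≈ 1.09861, f(2.5) ≈ 1.50408, f(4) ≈ 1.79176, f(5.5) ≈ 2.01490, f(7) ≈ 2.19722.
T_4 = (Δu/2)·[f(u_0) + 2f(u_1) + 2f(u_2) + 2f(u_3) + f(u_4)].
Sum ≈ 10.43799.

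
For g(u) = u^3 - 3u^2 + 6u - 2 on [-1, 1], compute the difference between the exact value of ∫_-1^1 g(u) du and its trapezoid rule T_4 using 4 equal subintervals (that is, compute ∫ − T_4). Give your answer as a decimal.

Exact integral: ∫_-1^1 g(u) du = -6.
T_4 = -6.25.
Error = -6 − (-6.25) = 0.25.

0.25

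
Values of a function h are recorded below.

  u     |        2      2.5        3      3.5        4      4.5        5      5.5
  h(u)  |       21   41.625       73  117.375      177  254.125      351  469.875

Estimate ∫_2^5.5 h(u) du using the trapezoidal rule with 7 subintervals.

Δu = 0.5.
T_7 = (0.5/2)·[21 + 2·41.625 + 2·73 + 2·117.375 + 2·177 + 2·254.125 + 2·351 + 469.875] = 629.78125.

629.78125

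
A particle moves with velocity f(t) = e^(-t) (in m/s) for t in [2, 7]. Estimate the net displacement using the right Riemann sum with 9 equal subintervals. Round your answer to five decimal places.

Δt = (7 − 2)/9 = 5/9.
Right endpoints: 23/9, 28/9, 11/3, 38/9, 43/9, 16/3, 53/9, 58/9, 7.
f(23/9) ≈ 0.07765, f(28/9) ≈ 0.04455, f(11/3) ≈ 0.02556, f(38/9) ≈ 0.01467, f(43/9) ≈ 0.00841, f(16/3) ≈ 0.00483, f(53/9) ≈ 0.00277, f(58/9) ≈ 0.00159, f(7) ≈ 0.00091.
Sum = Δt · [f(23/9) + f(28/9) + f(11/3) + ...].
Sum ≈ 0.10052.

0.10052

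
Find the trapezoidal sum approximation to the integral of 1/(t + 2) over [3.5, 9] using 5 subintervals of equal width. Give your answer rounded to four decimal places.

0.6956

Δt = (9 − 3.5)/5 = 1.1.
f(3.5) = 2/11, f(4.6) = 5/33, f(5.7) = 10/77, f(6.8) = 5/44, f(7.9) = 10/99, f(9) = 1/11.
T_5 = (Δt/2)·[f(t_0) + 2f(t_1) + ... + 2f(t_{4}) + f(t_5)].
Sum ≈ 0.6956.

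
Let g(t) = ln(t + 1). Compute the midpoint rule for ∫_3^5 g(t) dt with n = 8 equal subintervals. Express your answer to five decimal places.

3.20560

Δt = (5 − 3)/8 = 0.25.
Midpoints: 3.125, 3.375, 3.625, 3.875, 4.125, 4.375, 4.625, 4.875.
g(3.125) ≈ 1.41707, g(3.375) ≈ 1.47591, g(3.625) ≈ 1.53148, g(3.875) ≈ 1.58412, g(4.125) ≈ 1.63413, g(4.375) ≈ 1.68176, g(4.625) ≈ 1.72722, g(4.875) ≈ 1.77071.
Sum = Δt · [g(3.125) + g(3.375) + g(3.625) + ...].
Sum ≈ 3.20560.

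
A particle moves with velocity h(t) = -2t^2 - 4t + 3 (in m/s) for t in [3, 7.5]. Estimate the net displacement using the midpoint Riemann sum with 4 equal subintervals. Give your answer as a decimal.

-343.30078125

Δt = (7.5 − 3)/4 = 1.125.
Midpoints: 3.5625, 4.6875, 5.8125, 6.9375.
h(3.5625) = -36.6328125, h(4.6875) = -59.6953125, h(5.8125) = -87.8203125, h(6.9375) = -121.0078125.
Sum = Δt · [h(3.5625) + h(4.6875) + h(5.8125) + h(6.9375)].
Sum = -343.30078125.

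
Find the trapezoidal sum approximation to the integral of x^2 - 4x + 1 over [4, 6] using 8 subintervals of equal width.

12.6875

Δx = (6 − 4)/8 = 0.25.
f(4) = 1, f(4.25) = 2.0625, f(4.5) = 3.25, f(4.75) = 4.5625, f(5) = 6, f(5.25) = 7.5625, f(5.5) = 9.25, f(5.75) = 11.0625, f(6) = 13.
T_8 = (Δx/2)·[f(x_0) + 2f(x_1) + ... + 2f(x_{7}) + f(x_8)].
Sum = 12.6875.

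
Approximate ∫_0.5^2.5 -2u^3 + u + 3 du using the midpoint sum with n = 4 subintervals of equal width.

-10.125

Δu = (2.5 − 0.5)/4 = 0.5.
Midpoints: 0.75, 1.25, 1.75, 2.25.
f(0.75) = 2.90625, f(1.25) = 0.34375, f(1.75) = -5.96875, f(2.25) = -17.53125.
Sum = Δu · [f(0.75) + f(1.25) + f(1.75) + f(2.25)].
Sum = -10.125.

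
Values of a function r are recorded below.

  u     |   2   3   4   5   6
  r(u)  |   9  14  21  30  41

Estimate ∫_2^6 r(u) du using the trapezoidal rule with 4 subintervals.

Δu = 1.
T_4 = (1/2)·[9 + 2·14 + 2·21 + 2·30 + 41] = 90.

90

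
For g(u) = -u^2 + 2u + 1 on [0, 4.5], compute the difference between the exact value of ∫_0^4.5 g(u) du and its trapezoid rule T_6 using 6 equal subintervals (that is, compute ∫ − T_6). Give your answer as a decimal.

Exact integral: ∫_0^4.5 g(u) du = -5.625.
T_6 = -6.046875.
Error = -5.625 − (-6.046875) = 0.421875.

0.421875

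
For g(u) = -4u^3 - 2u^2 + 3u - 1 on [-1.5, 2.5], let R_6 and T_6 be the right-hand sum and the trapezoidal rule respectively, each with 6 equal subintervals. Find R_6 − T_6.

R_6 ≈ -71.0370370.
T_6 ≈ -47.0370370.
R_6 − T_6 = -24.

-24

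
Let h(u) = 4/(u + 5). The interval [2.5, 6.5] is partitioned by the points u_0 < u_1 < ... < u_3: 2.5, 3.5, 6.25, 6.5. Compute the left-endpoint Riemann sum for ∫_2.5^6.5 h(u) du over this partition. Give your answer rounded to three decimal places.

1.916

Subinterval widths: 1, 2.75, 0.25.
Left endpoints: 2.5, 3.5, 6.25.
h(2.5) = 8/15, h(3.5) = 8/17, h(6.25) = 16/45.
Sum = Σ Δu_i · h(u_i).
Sum ≈ 1.916.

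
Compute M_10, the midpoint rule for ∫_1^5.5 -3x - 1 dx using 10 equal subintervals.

Δx = (5.5 − 1)/10 = 0.45.
Midpoints: 1.225, 1.675, 2.125, 2.575, 3.025, 3.475, 3.925, 4.375, 4.825, 5.275.
f(1.225) = -4.675, f(1.675) = -6.025, f(2.125) = -7.375, f(2.575) = -8.725, f(3.025) = -10.075, f(3.475) = -11.425, f(3.925) = -12.775, f(4.375) = -14.125, f(4.825) = -15.475, f(5.275) = -16.825.
Sum = Δx · [f(1.225) + f(1.675) + f(2.125) + ...].
Sum = -48.375.

-48.375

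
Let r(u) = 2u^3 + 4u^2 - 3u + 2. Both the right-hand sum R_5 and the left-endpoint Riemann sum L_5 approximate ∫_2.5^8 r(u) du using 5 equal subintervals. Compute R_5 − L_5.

R_5 = 3318.04.
L_5 = 1990.065.
R_5 − L_5 = 1327.975.

1327.975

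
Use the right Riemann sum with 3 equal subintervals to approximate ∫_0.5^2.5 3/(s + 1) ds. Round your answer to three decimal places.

2.200

Δs = (2.5 − 0.5)/3 = 2/3.
Right endpoints: 7/6, 11/6, 2.5.
f(7/6) = 18/13, f(11/6) = 18/17, f(2.5) = 6/7.
Sum = Δs · [f(7/6) + f(11/6) + f(2.5)].
Sum ≈ 2.200.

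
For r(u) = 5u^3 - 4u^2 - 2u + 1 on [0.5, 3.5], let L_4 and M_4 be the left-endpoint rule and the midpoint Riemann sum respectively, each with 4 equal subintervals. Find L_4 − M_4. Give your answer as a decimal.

L_4 = 68.90625.
M_4 = 117.84375.
L_4 − M_4 = -48.9375.

-48.9375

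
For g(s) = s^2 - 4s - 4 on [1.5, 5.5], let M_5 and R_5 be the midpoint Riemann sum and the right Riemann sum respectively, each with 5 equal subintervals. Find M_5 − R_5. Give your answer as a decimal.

-5.44

M_5 = -17.88.
R_5 = -12.44.
M_5 − R_5 = -5.44.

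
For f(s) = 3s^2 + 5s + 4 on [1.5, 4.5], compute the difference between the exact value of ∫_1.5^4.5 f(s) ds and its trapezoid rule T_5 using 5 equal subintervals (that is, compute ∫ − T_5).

Exact integral: ∫_1.5^4.5 f(s) ds = 144.75.
T_5 = 145.29.
Error = 144.75 − 145.29 = -0.54.

-0.54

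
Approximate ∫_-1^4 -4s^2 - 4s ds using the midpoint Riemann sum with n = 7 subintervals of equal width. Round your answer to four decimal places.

-115.8163

Δs = (4 − (-1))/7 = 5/7.
Midpoints: -9/14, 1/14, 11/14, 1.5, 31/14, 41/14, 51/14.
f(-9/14) = 45/49, f(1/14) = -15/49, f(11/14) = -275/49, f(1.5) = -15, f(31/14) = -1395/49, f(41/14) = -2255/49, f(51/14) = -3315/49.
Sum = Δs · [f(-9/14) + f(1/14) + f(11/14) + ...].
Sum ≈ -115.8163.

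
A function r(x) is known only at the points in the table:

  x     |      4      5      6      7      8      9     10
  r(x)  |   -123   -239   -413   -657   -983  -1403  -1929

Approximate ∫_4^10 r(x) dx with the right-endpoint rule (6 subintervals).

-5624

Δx = 1.
Sum = 1·[(-239) + (-413) + (-657) + (-983) + (-1403) + (-1929)] = -5624.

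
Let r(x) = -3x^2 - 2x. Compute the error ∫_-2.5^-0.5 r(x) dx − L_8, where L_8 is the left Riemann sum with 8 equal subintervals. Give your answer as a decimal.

Exact integral: ∫_-2.5^-0.5 r(x) dx = -9.5.
L_8 = -11.3125.
Error = -9.5 − (-11.3125) = 1.8125.

1.8125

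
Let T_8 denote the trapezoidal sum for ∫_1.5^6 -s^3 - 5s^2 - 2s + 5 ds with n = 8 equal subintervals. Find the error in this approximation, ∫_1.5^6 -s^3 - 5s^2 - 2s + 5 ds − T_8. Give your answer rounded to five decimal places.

3.85620

Exact integral: ∫_1.5^6 f(s) ds = -688.359375.
T_8 ≈ -692.2155762.
Error ≈ -688.359375 − (-692.2155762) ≈ 3.85620.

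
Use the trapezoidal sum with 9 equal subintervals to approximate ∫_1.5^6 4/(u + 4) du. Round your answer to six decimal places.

2.393267

Δu = (6 − 1.5)/9 = 0.5.
f(1.5) = 8/11, f(2) = 2/3, f(2.5) = 8/13, f(3) = 4/7, f(3.5) = 8/15, f(4) = 0.5, f(4.5) = 8/17, f(5) = 4/9, f(5.5) = 8/19, f(6) = 0.4.
T_9 = (Δu/2)·[f(u_0) + 2f(u_1) + ... + 2f(u_{8}) + f(u_9)].
Sum ≈ 2.393267.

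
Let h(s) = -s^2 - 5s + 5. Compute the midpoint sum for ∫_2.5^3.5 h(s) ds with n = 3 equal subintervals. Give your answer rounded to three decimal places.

Δs = (3.5 − 2.5)/3 = 1/3.
Midpoints: 8/3, 3, 10/3.
h(8/3) = -139/9, h(3) = -19, h(10/3) = -205/9.
Sum = Δs · [h(8/3) + h(3) + h(10/3)].
Sum ≈ -19.074.

-19.074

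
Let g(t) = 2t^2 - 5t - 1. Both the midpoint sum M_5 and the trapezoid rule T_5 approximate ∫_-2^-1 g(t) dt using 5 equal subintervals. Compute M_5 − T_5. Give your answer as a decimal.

M_5 = 11.16.
T_5 = 11.18.
M_5 − T_5 = -0.02.

-0.02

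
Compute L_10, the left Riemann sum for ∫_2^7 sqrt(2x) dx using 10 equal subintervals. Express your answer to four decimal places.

Δx = (7 − 2)/10 = 0.5.
Left endpoints: 2, 2.5, 3, 3.5, 4, 4.5, 5, 5.5, 6, 6.5.
f(2) ≈ 2.0000, f(2.5) ≈ 2.2361, f(3) ≈ 2.4495, f(3.5) ≈ 2.6458, f(4) ≈ 2.8284, f(4.5) ≈ 3.0000, f(5) ≈ 3.1623, f(5.5) ≈ 3.3166, f(6) ≈ 3.4641, f(6.5) ≈ 3.6056.
Sum = Δx · [f(2) + f(2.5) + f(3) + ...].
Sum ≈ 14.3541.

14.3541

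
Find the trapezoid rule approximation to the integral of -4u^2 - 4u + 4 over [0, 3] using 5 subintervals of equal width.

-42.72

Δu = (3 − 0)/5 = 0.6.
f(0) = 4, f(0.6) = 0.16, f(1.2) = -6.56, f(1.8) = -16.16, f(2.4) = -28.64, f(3) = -44.
T_5 = (Δu/2)·[f(u_0) + 2f(u_1) + ... + 2f(u_{4}) + f(u_5)].
Sum = -42.72.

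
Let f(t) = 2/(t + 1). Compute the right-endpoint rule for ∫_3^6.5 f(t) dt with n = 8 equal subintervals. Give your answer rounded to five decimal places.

1.20760

Δt = (6.5 − 3)/8 = 0.4375.
Right endpoints: 3.4375, 3.875, 4.3125, 4.75, 5.1875, 5.625, 6.0625, 6.5.
f(3.4375) = 32/71, f(3.875) = 16/39, f(4.3125) = 32/85, f(4.75) = 8/23, f(5.1875) = 32/99, f(5.625) = 16/53, f(6.0625) = 32/113, f(6.5) = 4/15.
Sum = Δt · [f(3.4375) + f(3.875) + f(4.3125) + ...].
Sum ≈ 1.20760.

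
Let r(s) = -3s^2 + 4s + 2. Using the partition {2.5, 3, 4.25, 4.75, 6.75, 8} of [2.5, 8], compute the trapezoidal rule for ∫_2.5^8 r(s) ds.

-375.953125

Subinterval widths: 0.5, 1.25, 0.5, 2, 1.25.
r(2.5) = -6.75, r(3) = -13, r(4.25) = -35.1875, r(4.75) = -46.6875, r(6.75) = -107.6875, r(8) = -158.
On each subinterval the trapezoid contributes (Δs_i/2)·[r(s_{i-1}) + r(s_i)].
Sum = -375.953125.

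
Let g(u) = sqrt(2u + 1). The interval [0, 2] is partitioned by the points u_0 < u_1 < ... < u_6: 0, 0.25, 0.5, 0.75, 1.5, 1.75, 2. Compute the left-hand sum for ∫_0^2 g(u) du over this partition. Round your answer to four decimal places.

3.1259

Subinterval widths: 0.25, 0.25, 0.25, 0.75, 0.25, 0.25.
Left endpoints: 0, 0.25, 0.5, 0.75, 1.5, 1.75.
g(0) ≈ 1.0000, g(0.25) ≈ 1.2247, g(0.5) ≈ 1.4142, g(0.75) ≈ 1.5811, g(1.5) ≈ 2.0000, g(1.75) ≈ 2.1213.
Sum = Σ Δu_i · g(u_i).
Sum ≈ 3.1259.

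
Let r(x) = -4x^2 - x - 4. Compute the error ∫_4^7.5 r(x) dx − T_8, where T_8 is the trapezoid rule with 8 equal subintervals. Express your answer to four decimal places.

Exact integral: ∫_4^7.5 r(x) dx ≈ -511.291667.
T_8 = -511.73828125.
Error ≈ -511.291667 − (-511.73828125) ≈ 0.4466.

0.4466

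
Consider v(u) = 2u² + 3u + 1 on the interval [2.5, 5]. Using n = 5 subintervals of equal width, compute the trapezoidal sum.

103.75

Δu = (5 − 2.5)/5 = 0.5.
v(2.5) = 21, v(3) = 28, v(3.5) = 36, v(4) = 45, v(4.5) = 55, v(5) = 66.
T_5 = (Δu/2)·[v(u_0) + 2v(u_1) + ... + 2v(u_{4}) + v(u_5)].
Sum = 103.75.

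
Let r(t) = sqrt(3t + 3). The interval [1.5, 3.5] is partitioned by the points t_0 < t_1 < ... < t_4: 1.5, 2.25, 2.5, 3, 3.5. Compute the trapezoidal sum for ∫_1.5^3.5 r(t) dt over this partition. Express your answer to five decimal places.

Subinterval widths: 0.75, 0.25, 0.5, 0.5.
r(1.5) ≈ 2.73861, r(2.25) ≈ 3.12250, r(2.5) ≈ 3.24037, r(3) ≈ 3.46410, r(3.5) ≈ 3.67423.
On each subinterval the trapezoid contributes (Δt_i/2)·[r(t_{i-1}) + r(t_i)].
Sum ≈ 6.45398.

6.45398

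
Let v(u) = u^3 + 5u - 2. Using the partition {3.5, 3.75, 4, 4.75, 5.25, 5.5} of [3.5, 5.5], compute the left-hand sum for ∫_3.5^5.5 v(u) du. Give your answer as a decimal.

200.1640625

Subinterval widths: 0.25, 0.25, 0.75, 0.5, 0.25.
Left endpoints: 3.5, 3.75, 4, 4.75, 5.25.
v(3.5) = 58.375, v(3.75) = 69.484375, v(4) = 82, v(4.75) = 128.921875, v(5.25) = 168.953125.
Sum = Σ Δu_i · v(u_i).
Sum = 200.1640625.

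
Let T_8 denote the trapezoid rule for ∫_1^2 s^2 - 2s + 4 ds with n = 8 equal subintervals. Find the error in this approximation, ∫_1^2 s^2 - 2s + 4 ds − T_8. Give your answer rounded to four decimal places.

-0.0026

Exact integral: ∫_1^2 f(s) ds ≈ 3.333333.
T_8 = 3.3359375.
Error ≈ 3.333333 − 3.3359375 ≈ -0.0026.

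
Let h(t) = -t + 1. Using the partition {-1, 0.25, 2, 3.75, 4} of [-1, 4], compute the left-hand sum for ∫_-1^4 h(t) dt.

1.375

Subinterval widths: 1.25, 1.75, 1.75, 0.25.
Left endpoints: -1, 0.25, 2, 3.75.
h(-1) = 2, h(0.25) = 0.75, h(2) = -1, h(3.75) = -2.75.
Sum = Σ Δt_i · h(t_i).
Sum = 1.375.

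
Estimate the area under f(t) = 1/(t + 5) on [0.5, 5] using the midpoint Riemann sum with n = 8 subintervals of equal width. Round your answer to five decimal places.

0.59753

Δt = (5 − 0.5)/8 = 0.5625.
Midpoints: 0.78125, 1.34375, 1.90625, 2.46875, 3.03125, 3.59375, 4.15625, 4.71875.
f(0.78125) = 32/185, f(1.34375) = 32/203, f(1.90625) = 32/221, f(2.46875) = 32/239, f(3.03125) = 32/257, f(3.59375) = 32/275, f(4.15625) = 32/293, f(4.71875) = 32/311.
Sum = Δt · [f(0.78125) + f(1.34375) + f(1.90625) + ...].
Sum ≈ 0.59753.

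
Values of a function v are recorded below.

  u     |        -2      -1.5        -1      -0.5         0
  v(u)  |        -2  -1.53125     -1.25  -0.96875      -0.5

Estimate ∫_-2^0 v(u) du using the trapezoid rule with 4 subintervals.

-2.5

Δu = 0.5.
T_4 = (0.5/2)·[(-2) + 2·(-1.53125) + 2·(-1.25) + 2·(-0.96875) + (-0.5)] = -2.5.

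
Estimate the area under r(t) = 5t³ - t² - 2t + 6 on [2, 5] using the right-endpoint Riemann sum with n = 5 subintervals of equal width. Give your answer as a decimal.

Δt = (5 − 2)/5 = 0.6.
Right endpoints: 2.6, 3.2, 3.8, 4.4, 5.
r(2.6) = 81.92, r(3.2) = 153.2, r(3.8) = 258.32, r(4.4) = 403.76, r(5) = 596.
Sum = Δt · [r(2.6) + r(3.2) + r(3.8) + r(4.4) + r(5)].
Sum = 895.92.

895.92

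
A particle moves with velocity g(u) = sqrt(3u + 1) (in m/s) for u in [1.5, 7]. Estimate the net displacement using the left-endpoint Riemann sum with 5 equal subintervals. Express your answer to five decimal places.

18.74271

Δu = (7 − 1.5)/5 = 1.1.
Left endpoints: 1.5, 2.6, 3.7, 4.8, 5.9.
g(1.5) ≈ 2.34521, g(2.6) ≈ 2.96648, g(3.7) ≈ 3.47851, g(4.8) ≈ 3.92428, g(5.9) ≈ 4.32435.
Sum = Δu · [g(1.5) + g(2.6) + g(3.7) + g(4.8) + g(5.9)].
Sum ≈ 18.74271.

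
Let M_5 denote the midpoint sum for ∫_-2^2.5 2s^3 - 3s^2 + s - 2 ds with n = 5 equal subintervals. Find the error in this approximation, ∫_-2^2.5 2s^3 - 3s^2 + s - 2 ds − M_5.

Exact integral: ∫_-2^2.5 f(s) ds = -19.96875.
M_5 = -19.513125.
Error = -19.96875 − (-19.513125) = -0.455625.

-0.455625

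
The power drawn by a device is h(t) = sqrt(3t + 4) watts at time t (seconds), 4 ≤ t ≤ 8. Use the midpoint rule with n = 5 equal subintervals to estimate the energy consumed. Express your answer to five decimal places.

Δt = (8 − 4)/5 = 0.8.
Midpoints: 4.4, 5.2, 6, 6.8, 7.6.
h(4.4) ≈ 4.14729, h(5.2) ≈ 4.42719, h(6) ≈ 4.69042, h(6.8) ≈ 4.93964, h(7.6) ≈ 5.17687.
Sum = Δt · [h(4.4) + h(5.2) + h(6) + h(6.8) + h(7.6)].
Sum ≈ 18.70512.

18.70512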